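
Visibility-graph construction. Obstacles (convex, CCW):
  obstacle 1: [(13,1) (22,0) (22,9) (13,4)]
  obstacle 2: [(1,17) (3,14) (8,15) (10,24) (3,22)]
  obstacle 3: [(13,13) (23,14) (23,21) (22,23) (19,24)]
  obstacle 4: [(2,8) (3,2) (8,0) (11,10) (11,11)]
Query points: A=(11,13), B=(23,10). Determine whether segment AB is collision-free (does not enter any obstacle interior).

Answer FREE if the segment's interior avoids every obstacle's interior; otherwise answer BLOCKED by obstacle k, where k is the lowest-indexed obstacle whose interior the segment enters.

Obstacle 1 [(13,1) (22,0) (22,9) (13,4)]:
  edge (13,1)–(22,0): clear
  edge (22,0)–(22,9): clear
  edge (22,9)–(13,4): clear
  edge (13,4)–(13,1): clear
  midpoint (17,23/2) outside
  → clear
Obstacle 2 [(1,17) (3,14) (8,15) (10,24) (3,22)]:
  edge (1,17)–(3,14): clear
  edge (3,14)–(8,15): clear
  edge (8,15)–(10,24): clear
  edge (10,24)–(3,22): clear
  edge (3,22)–(1,17): clear
  midpoint (17,23/2) outside
  → clear
Obstacle 3 [(13,13) (23,14) (23,21) (22,23) (19,24)]:
  edge (13,13)–(23,14): clear
  edge (23,14)–(23,21): clear
  edge (23,21)–(22,23): clear
  edge (22,23)–(19,24): clear
  edge (19,24)–(13,13): clear
  midpoint (17,23/2) outside
  → clear
Obstacle 4 [(2,8) (3,2) (8,0) (11,10) (11,11)]:
  edge (2,8)–(3,2): clear
  edge (3,2)–(8,0): clear
  edge (8,0)–(11,10): clear
  edge (11,10)–(11,11): clear
  edge (11,11)–(2,8): clear
  midpoint (17,23/2) outside
  → clear

FREE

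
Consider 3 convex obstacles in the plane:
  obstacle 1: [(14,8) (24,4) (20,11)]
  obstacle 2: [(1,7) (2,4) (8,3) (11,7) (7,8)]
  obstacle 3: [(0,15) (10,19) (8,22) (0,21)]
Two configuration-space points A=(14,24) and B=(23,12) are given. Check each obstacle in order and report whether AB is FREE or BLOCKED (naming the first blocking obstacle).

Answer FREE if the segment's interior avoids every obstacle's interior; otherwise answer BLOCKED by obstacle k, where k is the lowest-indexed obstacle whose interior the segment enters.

Obstacle 1 [(14,8) (24,4) (20,11)]:
  edge (14,8)–(24,4): clear
  edge (24,4)–(20,11): clear
  edge (20,11)–(14,8): clear
  midpoint (37/2,18) outside
  → clear
Obstacle 2 [(1,7) (2,4) (8,3) (11,7) (7,8)]:
  edge (1,7)–(2,4): clear
  edge (2,4)–(8,3): clear
  edge (8,3)–(11,7): clear
  edge (11,7)–(7,8): clear
  edge (7,8)–(1,7): clear
  midpoint (37/2,18) outside
  → clear
Obstacle 3 [(0,15) (10,19) (8,22) (0,21)]:
  edge (0,15)–(10,19): clear
  edge (10,19)–(8,22): clear
  edge (8,22)–(0,21): clear
  edge (0,21)–(0,15): clear
  midpoint (37/2,18) outside
  → clear

FREE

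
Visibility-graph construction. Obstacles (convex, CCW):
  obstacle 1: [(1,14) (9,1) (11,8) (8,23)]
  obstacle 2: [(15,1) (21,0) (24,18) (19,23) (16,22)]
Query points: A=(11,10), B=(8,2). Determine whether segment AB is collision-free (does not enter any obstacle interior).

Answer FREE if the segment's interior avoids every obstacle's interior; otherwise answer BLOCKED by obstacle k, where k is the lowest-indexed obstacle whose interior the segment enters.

BLOCKED by obstacle 1

Obstacle 1 [(1,14) (9,1) (11,8) (8,23)]:
  edge (1,14)–(9,1): crosses AB
  edge (9,1)–(11,8): clear
  edge (11,8)–(8,23): crosses AB
  edge (8,23)–(1,14): clear
  → BLOCKED
Obstacle 2 [(15,1) (21,0) (24,18) (19,23) (16,22)]:
  edge (15,1)–(21,0): clear
  edge (21,0)–(24,18): clear
  edge (24,18)–(19,23): clear
  edge (19,23)–(16,22): clear
  edge (16,22)–(15,1): clear
  midpoint (19/2,6) outside
  → clear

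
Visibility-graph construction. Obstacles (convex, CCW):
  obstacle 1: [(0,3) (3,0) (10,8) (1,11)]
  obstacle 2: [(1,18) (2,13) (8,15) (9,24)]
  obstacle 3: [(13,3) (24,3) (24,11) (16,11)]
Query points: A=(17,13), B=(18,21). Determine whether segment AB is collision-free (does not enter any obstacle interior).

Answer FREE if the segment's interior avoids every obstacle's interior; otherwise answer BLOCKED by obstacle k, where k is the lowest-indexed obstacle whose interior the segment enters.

Obstacle 1 [(0,3) (3,0) (10,8) (1,11)]:
  edge (0,3)–(3,0): clear
  edge (3,0)–(10,8): clear
  edge (10,8)–(1,11): clear
  edge (1,11)–(0,3): clear
  midpoint (35/2,17) outside
  → clear
Obstacle 2 [(1,18) (2,13) (8,15) (9,24)]:
  edge (1,18)–(2,13): clear
  edge (2,13)–(8,15): clear
  edge (8,15)–(9,24): clear
  edge (9,24)–(1,18): clear
  midpoint (35/2,17) outside
  → clear
Obstacle 3 [(13,3) (24,3) (24,11) (16,11)]:
  edge (13,3)–(24,3): clear
  edge (24,3)–(24,11): clear
  edge (24,11)–(16,11): clear
  edge (16,11)–(13,3): clear
  midpoint (35/2,17) outside
  → clear

FREE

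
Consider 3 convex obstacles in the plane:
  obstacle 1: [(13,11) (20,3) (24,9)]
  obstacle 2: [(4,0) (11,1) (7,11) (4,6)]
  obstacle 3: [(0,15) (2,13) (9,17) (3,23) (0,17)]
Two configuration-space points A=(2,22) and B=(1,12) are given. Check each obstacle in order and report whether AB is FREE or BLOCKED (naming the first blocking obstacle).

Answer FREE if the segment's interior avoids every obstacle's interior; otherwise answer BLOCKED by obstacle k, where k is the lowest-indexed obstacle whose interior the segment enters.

BLOCKED by obstacle 3

Obstacle 1 [(13,11) (20,3) (24,9)]:
  edge (13,11)–(20,3): clear
  edge (20,3)–(24,9): clear
  edge (24,9)–(13,11): clear
  midpoint (3/2,17) outside
  → clear
Obstacle 2 [(4,0) (11,1) (7,11) (4,6)]:
  edge (4,0)–(11,1): clear
  edge (11,1)–(7,11): clear
  edge (7,11)–(4,6): clear
  edge (4,6)–(4,0): clear
  midpoint (3/2,17) outside
  → clear
Obstacle 3 [(0,15) (2,13) (9,17) (3,23) (0,17)]:
  edge (0,15)–(2,13): crosses AB
  edge (2,13)–(9,17): clear
  edge (9,17)–(3,23): clear
  edge (3,23)–(0,17): crosses AB
  edge (0,17)–(0,15): clear
  → BLOCKED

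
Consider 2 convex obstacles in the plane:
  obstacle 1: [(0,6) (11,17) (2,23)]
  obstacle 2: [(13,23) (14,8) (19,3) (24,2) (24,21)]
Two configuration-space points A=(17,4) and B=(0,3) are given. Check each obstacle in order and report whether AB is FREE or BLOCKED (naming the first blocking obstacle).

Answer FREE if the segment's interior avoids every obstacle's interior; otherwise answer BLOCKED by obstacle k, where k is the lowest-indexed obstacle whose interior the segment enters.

FREE

Obstacle 1 [(0,6) (11,17) (2,23)]:
  edge (0,6)–(11,17): clear
  edge (11,17)–(2,23): clear
  edge (2,23)–(0,6): clear
  midpoint (17/2,7/2) outside
  → clear
Obstacle 2 [(13,23) (14,8) (19,3) (24,2) (24,21)]:
  edge (13,23)–(14,8): clear
  edge (14,8)–(19,3): clear
  edge (19,3)–(24,2): clear
  edge (24,2)–(24,21): clear
  edge (24,21)–(13,23): clear
  midpoint (17/2,7/2) outside
  → clear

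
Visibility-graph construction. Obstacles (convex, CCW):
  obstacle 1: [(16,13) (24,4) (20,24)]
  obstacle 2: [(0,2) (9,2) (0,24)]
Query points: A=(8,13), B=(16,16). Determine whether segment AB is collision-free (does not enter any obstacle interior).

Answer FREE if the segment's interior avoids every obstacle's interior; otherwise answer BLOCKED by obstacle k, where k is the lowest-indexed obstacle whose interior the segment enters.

FREE

Obstacle 1 [(16,13) (24,4) (20,24)]:
  edge (16,13)–(24,4): clear
  edge (24,4)–(20,24): clear
  edge (20,24)–(16,13): clear
  midpoint (12,29/2) outside
  → clear
Obstacle 2 [(0,2) (9,2) (0,24)]:
  edge (0,2)–(9,2): clear
  edge (9,2)–(0,24): clear
  edge (0,24)–(0,2): clear
  midpoint (12,29/2) outside
  → clear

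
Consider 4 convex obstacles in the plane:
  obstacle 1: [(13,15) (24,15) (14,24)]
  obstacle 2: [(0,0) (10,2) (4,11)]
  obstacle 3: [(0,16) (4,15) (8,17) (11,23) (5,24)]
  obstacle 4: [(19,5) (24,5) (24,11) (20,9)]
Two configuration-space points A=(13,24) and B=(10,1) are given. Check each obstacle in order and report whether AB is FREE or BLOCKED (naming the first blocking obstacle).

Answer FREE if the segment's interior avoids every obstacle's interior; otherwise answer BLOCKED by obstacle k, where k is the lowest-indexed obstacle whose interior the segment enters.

FREE

Obstacle 1 [(13,15) (24,15) (14,24)]:
  edge (13,15)–(24,15): clear
  edge (24,15)–(14,24): clear
  edge (14,24)–(13,15): clear
  midpoint (23/2,25/2) outside
  → clear
Obstacle 2 [(0,0) (10,2) (4,11)]:
  edge (0,0)–(10,2): clear
  edge (10,2)–(4,11): clear
  edge (4,11)–(0,0): clear
  midpoint (23/2,25/2) outside
  → clear
Obstacle 3 [(0,16) (4,15) (8,17) (11,23) (5,24)]:
  edge (0,16)–(4,15): clear
  edge (4,15)–(8,17): clear
  edge (8,17)–(11,23): clear
  edge (11,23)–(5,24): clear
  edge (5,24)–(0,16): clear
  midpoint (23/2,25/2) outside
  → clear
Obstacle 4 [(19,5) (24,5) (24,11) (20,9)]:
  edge (19,5)–(24,5): clear
  edge (24,5)–(24,11): clear
  edge (24,11)–(20,9): clear
  edge (20,9)–(19,5): clear
  midpoint (23/2,25/2) outside
  → clear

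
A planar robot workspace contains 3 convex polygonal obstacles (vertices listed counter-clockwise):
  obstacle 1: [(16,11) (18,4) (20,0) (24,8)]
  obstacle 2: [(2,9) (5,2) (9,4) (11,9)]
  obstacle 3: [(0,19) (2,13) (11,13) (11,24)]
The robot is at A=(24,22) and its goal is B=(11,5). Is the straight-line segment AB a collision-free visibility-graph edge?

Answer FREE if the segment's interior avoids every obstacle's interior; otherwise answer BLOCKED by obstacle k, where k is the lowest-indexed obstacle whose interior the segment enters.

FREE

Obstacle 1 [(16,11) (18,4) (20,0) (24,8)]:
  edge (16,11)–(18,4): clear
  edge (18,4)–(20,0): clear
  edge (20,0)–(24,8): clear
  edge (24,8)–(16,11): clear
  midpoint (35/2,27/2) outside
  → clear
Obstacle 2 [(2,9) (5,2) (9,4) (11,9)]:
  edge (2,9)–(5,2): clear
  edge (5,2)–(9,4): clear
  edge (9,4)–(11,9): clear
  edge (11,9)–(2,9): clear
  midpoint (35/2,27/2) outside
  → clear
Obstacle 3 [(0,19) (2,13) (11,13) (11,24)]:
  edge (0,19)–(2,13): clear
  edge (2,13)–(11,13): clear
  edge (11,13)–(11,24): clear
  edge (11,24)–(0,19): clear
  midpoint (35/2,27/2) outside
  → clear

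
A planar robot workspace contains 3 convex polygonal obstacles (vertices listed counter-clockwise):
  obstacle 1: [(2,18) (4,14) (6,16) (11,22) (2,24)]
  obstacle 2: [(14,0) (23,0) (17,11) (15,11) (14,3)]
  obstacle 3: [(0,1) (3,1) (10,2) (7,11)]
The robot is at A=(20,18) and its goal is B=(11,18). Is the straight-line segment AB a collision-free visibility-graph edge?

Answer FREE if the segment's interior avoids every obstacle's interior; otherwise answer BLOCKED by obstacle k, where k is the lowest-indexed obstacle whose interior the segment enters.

FREE

Obstacle 1 [(2,18) (4,14) (6,16) (11,22) (2,24)]:
  edge (2,18)–(4,14): clear
  edge (4,14)–(6,16): clear
  edge (6,16)–(11,22): clear
  edge (11,22)–(2,24): clear
  edge (2,24)–(2,18): clear
  midpoint (31/2,18) outside
  → clear
Obstacle 2 [(14,0) (23,0) (17,11) (15,11) (14,3)]:
  edge (14,0)–(23,0): clear
  edge (23,0)–(17,11): clear
  edge (17,11)–(15,11): clear
  edge (15,11)–(14,3): clear
  edge (14,3)–(14,0): clear
  midpoint (31/2,18) outside
  → clear
Obstacle 3 [(0,1) (3,1) (10,2) (7,11)]:
  edge (0,1)–(3,1): clear
  edge (3,1)–(10,2): clear
  edge (10,2)–(7,11): clear
  edge (7,11)–(0,1): clear
  midpoint (31/2,18) outside
  → clear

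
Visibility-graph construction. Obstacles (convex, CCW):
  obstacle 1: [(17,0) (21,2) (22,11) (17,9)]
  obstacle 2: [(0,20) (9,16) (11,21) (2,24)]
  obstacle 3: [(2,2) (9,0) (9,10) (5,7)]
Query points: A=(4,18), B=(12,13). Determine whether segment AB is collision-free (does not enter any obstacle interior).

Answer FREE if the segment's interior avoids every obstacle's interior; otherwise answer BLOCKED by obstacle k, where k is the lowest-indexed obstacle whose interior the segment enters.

Obstacle 1 [(17,0) (21,2) (22,11) (17,9)]:
  edge (17,0)–(21,2): clear
  edge (21,2)–(22,11): clear
  edge (22,11)–(17,9): clear
  edge (17,9)–(17,0): clear
  midpoint (8,31/2) outside
  → clear
Obstacle 2 [(0,20) (9,16) (11,21) (2,24)]:
  edge (0,20)–(9,16): clear
  edge (9,16)–(11,21): clear
  edge (11,21)–(2,24): clear
  edge (2,24)–(0,20): clear
  midpoint (8,31/2) outside
  → clear
Obstacle 3 [(2,2) (9,0) (9,10) (5,7)]:
  edge (2,2)–(9,0): clear
  edge (9,0)–(9,10): clear
  edge (9,10)–(5,7): clear
  edge (5,7)–(2,2): clear
  midpoint (8,31/2) outside
  → clear

FREE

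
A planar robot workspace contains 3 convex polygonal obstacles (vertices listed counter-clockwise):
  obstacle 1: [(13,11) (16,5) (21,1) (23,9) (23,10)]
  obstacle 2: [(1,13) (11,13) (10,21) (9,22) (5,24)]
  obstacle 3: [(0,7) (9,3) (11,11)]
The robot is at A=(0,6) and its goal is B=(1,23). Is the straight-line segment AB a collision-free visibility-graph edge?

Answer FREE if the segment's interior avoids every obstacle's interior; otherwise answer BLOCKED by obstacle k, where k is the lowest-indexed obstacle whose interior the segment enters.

Obstacle 1 [(13,11) (16,5) (21,1) (23,9) (23,10)]:
  edge (13,11)–(16,5): clear
  edge (16,5)–(21,1): clear
  edge (21,1)–(23,9): clear
  edge (23,9)–(23,10): clear
  edge (23,10)–(13,11): clear
  midpoint (1/2,29/2) outside
  → clear
Obstacle 2 [(1,13) (11,13) (10,21) (9,22) (5,24)]:
  edge (1,13)–(11,13): clear
  edge (11,13)–(10,21): clear
  edge (10,21)–(9,22): clear
  edge (9,22)–(5,24): clear
  edge (5,24)–(1,13): clear
  midpoint (1/2,29/2) outside
  → clear
Obstacle 3 [(0,7) (9,3) (11,11)]:
  edge (0,7)–(9,3): crosses AB
  edge (9,3)–(11,11): clear
  edge (11,11)–(0,7): crosses AB
  → BLOCKED

BLOCKED by obstacle 3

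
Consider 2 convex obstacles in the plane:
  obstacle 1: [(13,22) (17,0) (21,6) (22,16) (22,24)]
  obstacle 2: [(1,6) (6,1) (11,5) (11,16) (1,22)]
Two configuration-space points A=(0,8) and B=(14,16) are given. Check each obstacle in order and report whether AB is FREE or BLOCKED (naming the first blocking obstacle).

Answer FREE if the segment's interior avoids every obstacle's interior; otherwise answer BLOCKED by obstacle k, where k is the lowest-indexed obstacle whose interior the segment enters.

BLOCKED by obstacle 2

Obstacle 1 [(13,22) (17,0) (21,6) (22,16) (22,24)]:
  edge (13,22)–(17,0): clear
  edge (17,0)–(21,6): clear
  edge (21,6)–(22,16): clear
  edge (22,16)–(22,24): clear
  edge (22,24)–(13,22): clear
  midpoint (7,12) outside
  → clear
Obstacle 2 [(1,6) (6,1) (11,5) (11,16) (1,22)]:
  edge (1,6)–(6,1): clear
  edge (6,1)–(11,5): clear
  edge (11,5)–(11,16): crosses AB
  edge (11,16)–(1,22): clear
  edge (1,22)–(1,6): crosses AB
  → BLOCKED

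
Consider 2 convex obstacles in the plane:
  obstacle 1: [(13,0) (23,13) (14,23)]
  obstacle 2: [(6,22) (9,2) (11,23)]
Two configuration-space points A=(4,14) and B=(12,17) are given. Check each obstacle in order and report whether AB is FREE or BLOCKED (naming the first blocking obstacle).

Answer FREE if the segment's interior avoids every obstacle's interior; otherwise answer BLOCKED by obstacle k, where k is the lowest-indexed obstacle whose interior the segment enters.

BLOCKED by obstacle 2

Obstacle 1 [(13,0) (23,13) (14,23)]:
  edge (13,0)–(23,13): clear
  edge (23,13)–(14,23): clear
  edge (14,23)–(13,0): clear
  midpoint (8,31/2) outside
  → clear
Obstacle 2 [(6,22) (9,2) (11,23)]:
  edge (6,22)–(9,2): crosses AB
  edge (9,2)–(11,23): crosses AB
  edge (11,23)–(6,22): clear
  → BLOCKED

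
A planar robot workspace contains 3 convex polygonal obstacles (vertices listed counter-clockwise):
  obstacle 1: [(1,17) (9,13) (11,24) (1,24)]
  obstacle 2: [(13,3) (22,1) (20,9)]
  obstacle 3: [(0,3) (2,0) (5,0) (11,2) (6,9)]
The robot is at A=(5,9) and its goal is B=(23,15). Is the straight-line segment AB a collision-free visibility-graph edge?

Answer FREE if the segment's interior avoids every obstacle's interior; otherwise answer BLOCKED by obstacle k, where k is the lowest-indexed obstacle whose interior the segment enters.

FREE

Obstacle 1 [(1,17) (9,13) (11,24) (1,24)]:
  edge (1,17)–(9,13): clear
  edge (9,13)–(11,24): clear
  edge (11,24)–(1,24): clear
  edge (1,24)–(1,17): clear
  midpoint (14,12) outside
  → clear
Obstacle 2 [(13,3) (22,1) (20,9)]:
  edge (13,3)–(22,1): clear
  edge (22,1)–(20,9): clear
  edge (20,9)–(13,3): clear
  midpoint (14,12) outside
  → clear
Obstacle 3 [(0,3) (2,0) (5,0) (11,2) (6,9)]:
  edge (0,3)–(2,0): clear
  edge (2,0)–(5,0): clear
  edge (5,0)–(11,2): clear
  edge (11,2)–(6,9): clear
  edge (6,9)–(0,3): clear
  midpoint (14,12) outside
  → clear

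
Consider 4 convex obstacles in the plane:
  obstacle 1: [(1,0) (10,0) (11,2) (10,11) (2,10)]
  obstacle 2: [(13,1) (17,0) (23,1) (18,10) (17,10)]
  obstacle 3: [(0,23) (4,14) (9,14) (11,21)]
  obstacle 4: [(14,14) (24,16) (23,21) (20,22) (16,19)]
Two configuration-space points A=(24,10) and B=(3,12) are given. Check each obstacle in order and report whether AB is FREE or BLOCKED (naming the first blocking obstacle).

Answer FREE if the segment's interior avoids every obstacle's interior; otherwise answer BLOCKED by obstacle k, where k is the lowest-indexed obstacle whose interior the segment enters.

FREE

Obstacle 1 [(1,0) (10,0) (11,2) (10,11) (2,10)]:
  edge (1,0)–(10,0): clear
  edge (10,0)–(11,2): clear
  edge (11,2)–(10,11): clear
  edge (10,11)–(2,10): clear
  edge (2,10)–(1,0): clear
  midpoint (27/2,11) outside
  → clear
Obstacle 2 [(13,1) (17,0) (23,1) (18,10) (17,10)]:
  edge (13,1)–(17,0): clear
  edge (17,0)–(23,1): clear
  edge (23,1)–(18,10): clear
  edge (18,10)–(17,10): clear
  edge (17,10)–(13,1): clear
  midpoint (27/2,11) outside
  → clear
Obstacle 3 [(0,23) (4,14) (9,14) (11,21)]:
  edge (0,23)–(4,14): clear
  edge (4,14)–(9,14): clear
  edge (9,14)–(11,21): clear
  edge (11,21)–(0,23): clear
  midpoint (27/2,11) outside
  → clear
Obstacle 4 [(14,14) (24,16) (23,21) (20,22) (16,19)]:
  edge (14,14)–(24,16): clear
  edge (24,16)–(23,21): clear
  edge (23,21)–(20,22): clear
  edge (20,22)–(16,19): clear
  edge (16,19)–(14,14): clear
  midpoint (27/2,11) outside
  → clear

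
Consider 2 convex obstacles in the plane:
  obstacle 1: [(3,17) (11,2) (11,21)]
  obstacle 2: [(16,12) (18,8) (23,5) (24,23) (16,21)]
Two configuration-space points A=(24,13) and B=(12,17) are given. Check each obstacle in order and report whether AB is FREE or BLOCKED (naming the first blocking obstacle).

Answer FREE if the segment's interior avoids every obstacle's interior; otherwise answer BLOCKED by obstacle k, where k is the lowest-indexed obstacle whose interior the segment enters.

Obstacle 1 [(3,17) (11,2) (11,21)]:
  edge (3,17)–(11,2): clear
  edge (11,2)–(11,21): clear
  edge (11,21)–(3,17): clear
  midpoint (18,15) outside
  → clear
Obstacle 2 [(16,12) (18,8) (23,5) (24,23) (16,21)]:
  edge (16,12)–(18,8): clear
  edge (18,8)–(23,5): clear
  edge (23,5)–(24,23): crosses AB
  edge (24,23)–(16,21): clear
  edge (16,21)–(16,12): crosses AB
  → BLOCKED

BLOCKED by obstacle 2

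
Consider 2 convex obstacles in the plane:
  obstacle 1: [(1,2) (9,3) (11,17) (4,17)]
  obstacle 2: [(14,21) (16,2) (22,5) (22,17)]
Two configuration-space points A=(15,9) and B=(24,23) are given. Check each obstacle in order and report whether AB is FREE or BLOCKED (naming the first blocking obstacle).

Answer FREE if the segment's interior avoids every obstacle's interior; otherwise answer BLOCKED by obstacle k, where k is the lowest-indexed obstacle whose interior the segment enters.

Obstacle 1 [(1,2) (9,3) (11,17) (4,17)]:
  edge (1,2)–(9,3): clear
  edge (9,3)–(11,17): clear
  edge (11,17)–(4,17): clear
  edge (4,17)–(1,2): clear
  midpoint (39/2,16) outside
  → clear
Obstacle 2 [(14,21) (16,2) (22,5) (22,17)]:
  edge (14,21)–(16,2): crosses AB
  edge (16,2)–(22,5): clear
  edge (22,5)–(22,17): clear
  edge (22,17)–(14,21): crosses AB
  → BLOCKED

BLOCKED by obstacle 2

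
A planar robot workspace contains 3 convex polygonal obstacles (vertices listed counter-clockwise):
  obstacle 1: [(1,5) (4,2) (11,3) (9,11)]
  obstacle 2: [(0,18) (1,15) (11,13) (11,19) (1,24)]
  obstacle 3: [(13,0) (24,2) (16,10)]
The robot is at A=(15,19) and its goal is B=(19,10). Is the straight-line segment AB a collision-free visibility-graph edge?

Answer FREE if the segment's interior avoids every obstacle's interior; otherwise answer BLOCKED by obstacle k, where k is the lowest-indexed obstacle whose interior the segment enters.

FREE

Obstacle 1 [(1,5) (4,2) (11,3) (9,11)]:
  edge (1,5)–(4,2): clear
  edge (4,2)–(11,3): clear
  edge (11,3)–(9,11): clear
  edge (9,11)–(1,5): clear
  midpoint (17,29/2) outside
  → clear
Obstacle 2 [(0,18) (1,15) (11,13) (11,19) (1,24)]:
  edge (0,18)–(1,15): clear
  edge (1,15)–(11,13): clear
  edge (11,13)–(11,19): clear
  edge (11,19)–(1,24): clear
  edge (1,24)–(0,18): clear
  midpoint (17,29/2) outside
  → clear
Obstacle 3 [(13,0) (24,2) (16,10)]:
  edge (13,0)–(24,2): clear
  edge (24,2)–(16,10): clear
  edge (16,10)–(13,0): clear
  midpoint (17,29/2) outside
  → clear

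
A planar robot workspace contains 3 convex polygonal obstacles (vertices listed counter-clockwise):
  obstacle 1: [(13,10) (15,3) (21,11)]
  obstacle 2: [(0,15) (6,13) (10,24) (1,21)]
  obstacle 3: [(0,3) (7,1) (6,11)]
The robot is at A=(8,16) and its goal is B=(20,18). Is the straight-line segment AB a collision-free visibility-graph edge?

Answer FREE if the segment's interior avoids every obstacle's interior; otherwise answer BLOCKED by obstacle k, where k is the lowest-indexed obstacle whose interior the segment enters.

FREE

Obstacle 1 [(13,10) (15,3) (21,11)]:
  edge (13,10)–(15,3): clear
  edge (15,3)–(21,11): clear
  edge (21,11)–(13,10): clear
  midpoint (14,17) outside
  → clear
Obstacle 2 [(0,15) (6,13) (10,24) (1,21)]:
  edge (0,15)–(6,13): clear
  edge (6,13)–(10,24): clear
  edge (10,24)–(1,21): clear
  edge (1,21)–(0,15): clear
  midpoint (14,17) outside
  → clear
Obstacle 3 [(0,3) (7,1) (6,11)]:
  edge (0,3)–(7,1): clear
  edge (7,1)–(6,11): clear
  edge (6,11)–(0,3): clear
  midpoint (14,17) outside
  → clear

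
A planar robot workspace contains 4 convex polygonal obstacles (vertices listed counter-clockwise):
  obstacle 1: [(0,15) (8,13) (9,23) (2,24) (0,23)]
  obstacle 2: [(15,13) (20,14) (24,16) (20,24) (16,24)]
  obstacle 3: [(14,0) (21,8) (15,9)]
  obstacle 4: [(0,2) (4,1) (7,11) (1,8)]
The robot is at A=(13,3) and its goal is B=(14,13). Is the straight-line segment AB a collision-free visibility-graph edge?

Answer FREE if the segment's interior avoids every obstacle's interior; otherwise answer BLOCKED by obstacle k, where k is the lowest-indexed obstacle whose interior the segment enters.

FREE

Obstacle 1 [(0,15) (8,13) (9,23) (2,24) (0,23)]:
  edge (0,15)–(8,13): clear
  edge (8,13)–(9,23): clear
  edge (9,23)–(2,24): clear
  edge (2,24)–(0,23): clear
  edge (0,23)–(0,15): clear
  midpoint (27/2,8) outside
  → clear
Obstacle 2 [(15,13) (20,14) (24,16) (20,24) (16,24)]:
  edge (15,13)–(20,14): clear
  edge (20,14)–(24,16): clear
  edge (24,16)–(20,24): clear
  edge (20,24)–(16,24): clear
  edge (16,24)–(15,13): clear
  midpoint (27/2,8) outside
  → clear
Obstacle 3 [(14,0) (21,8) (15,9)]:
  edge (14,0)–(21,8): clear
  edge (21,8)–(15,9): clear
  edge (15,9)–(14,0): clear
  midpoint (27/2,8) outside
  → clear
Obstacle 4 [(0,2) (4,1) (7,11) (1,8)]:
  edge (0,2)–(4,1): clear
  edge (4,1)–(7,11): clear
  edge (7,11)–(1,8): clear
  edge (1,8)–(0,2): clear
  midpoint (27/2,8) outside
  → clear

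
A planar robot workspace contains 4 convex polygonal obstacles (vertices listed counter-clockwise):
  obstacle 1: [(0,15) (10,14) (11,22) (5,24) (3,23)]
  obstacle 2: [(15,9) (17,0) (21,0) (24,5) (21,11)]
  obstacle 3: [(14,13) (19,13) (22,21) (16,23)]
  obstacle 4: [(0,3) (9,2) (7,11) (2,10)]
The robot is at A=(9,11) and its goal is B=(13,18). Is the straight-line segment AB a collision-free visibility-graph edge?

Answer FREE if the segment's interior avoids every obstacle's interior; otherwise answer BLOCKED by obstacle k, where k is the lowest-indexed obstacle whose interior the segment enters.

Obstacle 1 [(0,15) (10,14) (11,22) (5,24) (3,23)]:
  edge (0,15)–(10,14): clear
  edge (10,14)–(11,22): clear
  edge (11,22)–(5,24): clear
  edge (5,24)–(3,23): clear
  edge (3,23)–(0,15): clear
  midpoint (11,29/2) outside
  → clear
Obstacle 2 [(15,9) (17,0) (21,0) (24,5) (21,11)]:
  edge (15,9)–(17,0): clear
  edge (17,0)–(21,0): clear
  edge (21,0)–(24,5): clear
  edge (24,5)–(21,11): clear
  edge (21,11)–(15,9): clear
  midpoint (11,29/2) outside
  → clear
Obstacle 3 [(14,13) (19,13) (22,21) (16,23)]:
  edge (14,13)–(19,13): clear
  edge (19,13)–(22,21): clear
  edge (22,21)–(16,23): clear
  edge (16,23)–(14,13): clear
  midpoint (11,29/2) outside
  → clear
Obstacle 4 [(0,3) (9,2) (7,11) (2,10)]:
  edge (0,3)–(9,2): clear
  edge (9,2)–(7,11): clear
  edge (7,11)–(2,10): clear
  edge (2,10)–(0,3): clear
  midpoint (11,29/2) outside
  → clear

FREE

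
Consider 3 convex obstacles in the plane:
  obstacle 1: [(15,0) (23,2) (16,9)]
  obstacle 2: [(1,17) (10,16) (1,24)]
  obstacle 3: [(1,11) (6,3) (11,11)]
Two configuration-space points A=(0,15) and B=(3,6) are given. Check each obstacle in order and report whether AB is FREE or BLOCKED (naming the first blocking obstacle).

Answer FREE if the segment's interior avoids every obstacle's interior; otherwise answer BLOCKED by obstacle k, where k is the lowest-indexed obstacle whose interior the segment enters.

Obstacle 1 [(15,0) (23,2) (16,9)]:
  edge (15,0)–(23,2): clear
  edge (23,2)–(16,9): clear
  edge (16,9)–(15,0): clear
  midpoint (3/2,21/2) outside
  → clear
Obstacle 2 [(1,17) (10,16) (1,24)]:
  edge (1,17)–(10,16): clear
  edge (10,16)–(1,24): clear
  edge (1,24)–(1,17): clear
  midpoint (3/2,21/2) outside
  → clear
Obstacle 3 [(1,11) (6,3) (11,11)]:
  edge (1,11)–(6,3): crosses AB
  edge (6,3)–(11,11): clear
  edge (11,11)–(1,11): crosses AB
  → BLOCKED

BLOCKED by obstacle 3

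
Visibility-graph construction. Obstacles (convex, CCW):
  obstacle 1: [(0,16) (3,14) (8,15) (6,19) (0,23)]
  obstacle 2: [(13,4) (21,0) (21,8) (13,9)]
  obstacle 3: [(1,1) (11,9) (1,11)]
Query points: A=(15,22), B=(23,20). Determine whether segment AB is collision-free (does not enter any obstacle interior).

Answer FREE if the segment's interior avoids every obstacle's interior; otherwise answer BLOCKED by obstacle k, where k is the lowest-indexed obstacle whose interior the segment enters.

FREE

Obstacle 1 [(0,16) (3,14) (8,15) (6,19) (0,23)]:
  edge (0,16)–(3,14): clear
  edge (3,14)–(8,15): clear
  edge (8,15)–(6,19): clear
  edge (6,19)–(0,23): clear
  edge (0,23)–(0,16): clear
  midpoint (19,21) outside
  → clear
Obstacle 2 [(13,4) (21,0) (21,8) (13,9)]:
  edge (13,4)–(21,0): clear
  edge (21,0)–(21,8): clear
  edge (21,8)–(13,9): clear
  edge (13,9)–(13,4): clear
  midpoint (19,21) outside
  → clear
Obstacle 3 [(1,1) (11,9) (1,11)]:
  edge (1,1)–(11,9): clear
  edge (11,9)–(1,11): clear
  edge (1,11)–(1,1): clear
  midpoint (19,21) outside
  → clear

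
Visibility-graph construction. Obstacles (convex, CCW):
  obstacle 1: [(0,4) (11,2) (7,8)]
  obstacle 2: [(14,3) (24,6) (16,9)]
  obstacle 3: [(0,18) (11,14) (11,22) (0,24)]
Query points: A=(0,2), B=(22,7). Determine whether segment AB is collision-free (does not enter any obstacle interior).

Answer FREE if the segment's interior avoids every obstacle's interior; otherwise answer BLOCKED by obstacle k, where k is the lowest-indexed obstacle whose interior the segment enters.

Obstacle 1 [(0,4) (11,2) (7,8)]:
  edge (0,4)–(11,2): crosses AB
  edge (11,2)–(7,8): crosses AB
  edge (7,8)–(0,4): clear
  → BLOCKED
Obstacle 2 [(14,3) (24,6) (16,9)]:
  edge (14,3)–(24,6): clear
  edge (24,6)–(16,9): crosses AB
  edge (16,9)–(14,3): crosses AB
  → BLOCKED
Obstacle 3 [(0,18) (11,14) (11,22) (0,24)]:
  edge (0,18)–(11,14): clear
  edge (11,14)–(11,22): clear
  edge (11,22)–(0,24): clear
  edge (0,24)–(0,18): clear
  midpoint (11,9/2) outside
  → clear

BLOCKED by obstacle 1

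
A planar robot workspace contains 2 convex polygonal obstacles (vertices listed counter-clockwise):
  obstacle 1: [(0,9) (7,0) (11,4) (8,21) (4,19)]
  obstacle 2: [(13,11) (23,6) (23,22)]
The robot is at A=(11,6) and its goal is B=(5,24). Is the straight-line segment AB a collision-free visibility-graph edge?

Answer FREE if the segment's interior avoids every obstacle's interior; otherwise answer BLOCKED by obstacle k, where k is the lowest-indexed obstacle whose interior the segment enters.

BLOCKED by obstacle 1

Obstacle 1 [(0,9) (7,0) (11,4) (8,21) (4,19)]:
  edge (0,9)–(7,0): clear
  edge (7,0)–(11,4): clear
  edge (11,4)–(8,21): crosses AB
  edge (8,21)–(4,19): crosses AB
  edge (4,19)–(0,9): clear
  → BLOCKED
Obstacle 2 [(13,11) (23,6) (23,22)]:
  edge (13,11)–(23,6): clear
  edge (23,6)–(23,22): clear
  edge (23,22)–(13,11): clear
  midpoint (8,15) outside
  → clear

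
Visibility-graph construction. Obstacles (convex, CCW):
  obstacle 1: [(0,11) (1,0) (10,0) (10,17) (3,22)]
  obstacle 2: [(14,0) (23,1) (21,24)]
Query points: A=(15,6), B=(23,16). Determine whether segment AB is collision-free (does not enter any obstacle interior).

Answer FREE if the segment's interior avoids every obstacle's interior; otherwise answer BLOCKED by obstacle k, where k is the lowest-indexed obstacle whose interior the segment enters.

BLOCKED by obstacle 2

Obstacle 1 [(0,11) (1,0) (10,0) (10,17) (3,22)]:
  edge (0,11)–(1,0): clear
  edge (1,0)–(10,0): clear
  edge (10,0)–(10,17): clear
  edge (10,17)–(3,22): clear
  edge (3,22)–(0,11): clear
  midpoint (19,11) outside
  → clear
Obstacle 2 [(14,0) (23,1) (21,24)]:
  edge (14,0)–(23,1): clear
  edge (23,1)–(21,24): crosses AB
  edge (21,24)–(14,0): crosses AB
  → BLOCKED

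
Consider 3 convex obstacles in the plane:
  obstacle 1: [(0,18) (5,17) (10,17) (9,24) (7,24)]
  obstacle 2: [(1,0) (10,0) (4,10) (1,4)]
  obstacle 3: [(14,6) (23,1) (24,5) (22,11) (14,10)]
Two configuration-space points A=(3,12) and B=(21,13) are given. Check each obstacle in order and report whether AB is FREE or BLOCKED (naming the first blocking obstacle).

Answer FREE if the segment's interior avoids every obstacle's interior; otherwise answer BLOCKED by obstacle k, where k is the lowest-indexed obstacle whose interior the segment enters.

FREE

Obstacle 1 [(0,18) (5,17) (10,17) (9,24) (7,24)]:
  edge (0,18)–(5,17): clear
  edge (5,17)–(10,17): clear
  edge (10,17)–(9,24): clear
  edge (9,24)–(7,24): clear
  edge (7,24)–(0,18): clear
  midpoint (12,25/2) outside
  → clear
Obstacle 2 [(1,0) (10,0) (4,10) (1,4)]:
  edge (1,0)–(10,0): clear
  edge (10,0)–(4,10): clear
  edge (4,10)–(1,4): clear
  edge (1,4)–(1,0): clear
  midpoint (12,25/2) outside
  → clear
Obstacle 3 [(14,6) (23,1) (24,5) (22,11) (14,10)]:
  edge (14,6)–(23,1): clear
  edge (23,1)–(24,5): clear
  edge (24,5)–(22,11): clear
  edge (22,11)–(14,10): clear
  edge (14,10)–(14,6): clear
  midpoint (12,25/2) outside
  → clear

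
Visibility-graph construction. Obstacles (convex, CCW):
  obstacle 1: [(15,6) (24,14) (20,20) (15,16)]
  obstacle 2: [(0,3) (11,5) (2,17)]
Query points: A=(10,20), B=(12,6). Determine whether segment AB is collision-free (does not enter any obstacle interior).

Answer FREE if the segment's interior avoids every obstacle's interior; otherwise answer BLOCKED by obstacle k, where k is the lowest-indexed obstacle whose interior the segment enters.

Obstacle 1 [(15,6) (24,14) (20,20) (15,16)]:
  edge (15,6)–(24,14): clear
  edge (24,14)–(20,20): clear
  edge (20,20)–(15,16): clear
  edge (15,16)–(15,6): clear
  midpoint (11,13) outside
  → clear
Obstacle 2 [(0,3) (11,5) (2,17)]:
  edge (0,3)–(11,5): clear
  edge (11,5)–(2,17): clear
  edge (2,17)–(0,3): clear
  midpoint (11,13) outside
  → clear

FREE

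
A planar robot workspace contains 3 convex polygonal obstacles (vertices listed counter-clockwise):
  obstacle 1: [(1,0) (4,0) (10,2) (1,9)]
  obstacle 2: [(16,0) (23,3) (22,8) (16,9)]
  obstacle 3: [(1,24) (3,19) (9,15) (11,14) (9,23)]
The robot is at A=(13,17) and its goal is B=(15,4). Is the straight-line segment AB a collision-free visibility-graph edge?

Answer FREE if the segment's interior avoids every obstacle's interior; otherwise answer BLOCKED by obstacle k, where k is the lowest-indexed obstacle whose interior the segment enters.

FREE

Obstacle 1 [(1,0) (4,0) (10,2) (1,9)]:
  edge (1,0)–(4,0): clear
  edge (4,0)–(10,2): clear
  edge (10,2)–(1,9): clear
  edge (1,9)–(1,0): clear
  midpoint (14,21/2) outside
  → clear
Obstacle 2 [(16,0) (23,3) (22,8) (16,9)]:
  edge (16,0)–(23,3): clear
  edge (23,3)–(22,8): clear
  edge (22,8)–(16,9): clear
  edge (16,9)–(16,0): clear
  midpoint (14,21/2) outside
  → clear
Obstacle 3 [(1,24) (3,19) (9,15) (11,14) (9,23)]:
  edge (1,24)–(3,19): clear
  edge (3,19)–(9,15): clear
  edge (9,15)–(11,14): clear
  edge (11,14)–(9,23): clear
  edge (9,23)–(1,24): clear
  midpoint (14,21/2) outside
  → clear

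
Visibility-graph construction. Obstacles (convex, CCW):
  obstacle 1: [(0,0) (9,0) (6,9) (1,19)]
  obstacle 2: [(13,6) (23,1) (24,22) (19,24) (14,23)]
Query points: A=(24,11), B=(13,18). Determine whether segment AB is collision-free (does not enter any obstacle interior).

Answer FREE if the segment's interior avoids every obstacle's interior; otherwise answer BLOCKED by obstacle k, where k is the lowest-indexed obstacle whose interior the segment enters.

Obstacle 1 [(0,0) (9,0) (6,9) (1,19)]:
  edge (0,0)–(9,0): clear
  edge (9,0)–(6,9): clear
  edge (6,9)–(1,19): clear
  edge (1,19)–(0,0): clear
  midpoint (37/2,29/2) outside
  → clear
Obstacle 2 [(13,6) (23,1) (24,22) (19,24) (14,23)]:
  edge (13,6)–(23,1): clear
  edge (23,1)–(24,22): crosses AB
  edge (24,22)–(19,24): clear
  edge (19,24)–(14,23): clear
  edge (14,23)–(13,6): crosses AB
  → BLOCKED

BLOCKED by obstacle 2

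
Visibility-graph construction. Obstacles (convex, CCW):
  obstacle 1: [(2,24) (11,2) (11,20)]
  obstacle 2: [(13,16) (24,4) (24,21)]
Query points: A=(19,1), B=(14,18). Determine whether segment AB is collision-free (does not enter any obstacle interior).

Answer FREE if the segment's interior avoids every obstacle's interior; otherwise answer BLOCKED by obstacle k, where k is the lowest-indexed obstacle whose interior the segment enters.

Obstacle 1 [(2,24) (11,2) (11,20)]:
  edge (2,24)–(11,2): clear
  edge (11,2)–(11,20): clear
  edge (11,20)–(2,24): clear
  midpoint (33/2,19/2) outside
  → clear
Obstacle 2 [(13,16) (24,4) (24,21)]:
  edge (13,16)–(24,4): crosses AB
  edge (24,4)–(24,21): clear
  edge (24,21)–(13,16): crosses AB
  → BLOCKED

BLOCKED by obstacle 2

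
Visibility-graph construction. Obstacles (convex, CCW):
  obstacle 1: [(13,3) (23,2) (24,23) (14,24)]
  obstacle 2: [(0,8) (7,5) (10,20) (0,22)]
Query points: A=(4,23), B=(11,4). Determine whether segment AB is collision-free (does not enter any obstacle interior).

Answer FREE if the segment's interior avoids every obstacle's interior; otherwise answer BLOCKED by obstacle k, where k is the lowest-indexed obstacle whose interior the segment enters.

Obstacle 1 [(13,3) (23,2) (24,23) (14,24)]:
  edge (13,3)–(23,2): clear
  edge (23,2)–(24,23): clear
  edge (24,23)–(14,24): clear
  edge (14,24)–(13,3): clear
  midpoint (15/2,27/2) outside
  → clear
Obstacle 2 [(0,8) (7,5) (10,20) (0,22)]:
  edge (0,8)–(7,5): clear
  edge (7,5)–(10,20): crosses AB
  edge (10,20)–(0,22): crosses AB
  edge (0,22)–(0,8): clear
  → BLOCKED

BLOCKED by obstacle 2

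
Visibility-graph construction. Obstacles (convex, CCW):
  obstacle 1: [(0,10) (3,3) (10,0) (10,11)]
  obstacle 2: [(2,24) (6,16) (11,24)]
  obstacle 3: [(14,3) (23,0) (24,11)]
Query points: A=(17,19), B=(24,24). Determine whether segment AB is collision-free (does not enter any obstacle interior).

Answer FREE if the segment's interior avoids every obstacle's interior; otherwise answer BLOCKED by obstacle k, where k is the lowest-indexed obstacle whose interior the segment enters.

Obstacle 1 [(0,10) (3,3) (10,0) (10,11)]:
  edge (0,10)–(3,3): clear
  edge (3,3)–(10,0): clear
  edge (10,0)–(10,11): clear
  edge (10,11)–(0,10): clear
  midpoint (41/2,43/2) outside
  → clear
Obstacle 2 [(2,24) (6,16) (11,24)]:
  edge (2,24)–(6,16): clear
  edge (6,16)–(11,24): clear
  edge (11,24)–(2,24): clear
  midpoint (41/2,43/2) outside
  → clear
Obstacle 3 [(14,3) (23,0) (24,11)]:
  edge (14,3)–(23,0): clear
  edge (23,0)–(24,11): clear
  edge (24,11)–(14,3): clear
  midpoint (41/2,43/2) outside
  → clear

FREE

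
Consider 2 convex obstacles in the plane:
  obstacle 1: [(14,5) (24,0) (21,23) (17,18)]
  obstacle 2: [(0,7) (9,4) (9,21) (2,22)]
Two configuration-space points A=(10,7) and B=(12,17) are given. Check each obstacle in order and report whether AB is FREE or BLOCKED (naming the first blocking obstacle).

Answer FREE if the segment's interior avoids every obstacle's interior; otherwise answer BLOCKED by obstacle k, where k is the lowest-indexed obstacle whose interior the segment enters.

FREE

Obstacle 1 [(14,5) (24,0) (21,23) (17,18)]:
  edge (14,5)–(24,0): clear
  edge (24,0)–(21,23): clear
  edge (21,23)–(17,18): clear
  edge (17,18)–(14,5): clear
  midpoint (11,12) outside
  → clear
Obstacle 2 [(0,7) (9,4) (9,21) (2,22)]:
  edge (0,7)–(9,4): clear
  edge (9,4)–(9,21): clear
  edge (9,21)–(2,22): clear
  edge (2,22)–(0,7): clear
  midpoint (11,12) outside
  → clear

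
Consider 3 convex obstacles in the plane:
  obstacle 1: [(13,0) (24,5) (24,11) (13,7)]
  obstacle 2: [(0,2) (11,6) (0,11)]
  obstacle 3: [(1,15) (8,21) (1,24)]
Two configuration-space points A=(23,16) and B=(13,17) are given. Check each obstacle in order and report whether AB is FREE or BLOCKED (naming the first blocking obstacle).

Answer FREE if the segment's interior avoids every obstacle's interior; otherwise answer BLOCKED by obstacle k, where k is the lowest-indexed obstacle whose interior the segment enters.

Obstacle 1 [(13,0) (24,5) (24,11) (13,7)]:
  edge (13,0)–(24,5): clear
  edge (24,5)–(24,11): clear
  edge (24,11)–(13,7): clear
  edge (13,7)–(13,0): clear
  midpoint (18,33/2) outside
  → clear
Obstacle 2 [(0,2) (11,6) (0,11)]:
  edge (0,2)–(11,6): clear
  edge (11,6)–(0,11): clear
  edge (0,11)–(0,2): clear
  midpoint (18,33/2) outside
  → clear
Obstacle 3 [(1,15) (8,21) (1,24)]:
  edge (1,15)–(8,21): clear
  edge (8,21)–(1,24): clear
  edge (1,24)–(1,15): clear
  midpoint (18,33/2) outside
  → clear

FREE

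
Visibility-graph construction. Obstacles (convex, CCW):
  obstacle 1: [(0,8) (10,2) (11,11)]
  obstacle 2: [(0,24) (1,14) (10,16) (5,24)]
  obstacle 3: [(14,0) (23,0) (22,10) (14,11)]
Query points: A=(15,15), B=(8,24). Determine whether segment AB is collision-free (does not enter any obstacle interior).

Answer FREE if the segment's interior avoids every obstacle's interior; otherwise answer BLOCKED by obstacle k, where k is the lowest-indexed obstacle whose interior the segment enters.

FREE

Obstacle 1 [(0,8) (10,2) (11,11)]:
  edge (0,8)–(10,2): clear
  edge (10,2)–(11,11): clear
  edge (11,11)–(0,8): clear
  midpoint (23/2,39/2) outside
  → clear
Obstacle 2 [(0,24) (1,14) (10,16) (5,24)]:
  edge (0,24)–(1,14): clear
  edge (1,14)–(10,16): clear
  edge (10,16)–(5,24): clear
  edge (5,24)–(0,24): clear
  midpoint (23/2,39/2) outside
  → clear
Obstacle 3 [(14,0) (23,0) (22,10) (14,11)]:
  edge (14,0)–(23,0): clear
  edge (23,0)–(22,10): clear
  edge (22,10)–(14,11): clear
  edge (14,11)–(14,0): clear
  midpoint (23/2,39/2) outside
  → clear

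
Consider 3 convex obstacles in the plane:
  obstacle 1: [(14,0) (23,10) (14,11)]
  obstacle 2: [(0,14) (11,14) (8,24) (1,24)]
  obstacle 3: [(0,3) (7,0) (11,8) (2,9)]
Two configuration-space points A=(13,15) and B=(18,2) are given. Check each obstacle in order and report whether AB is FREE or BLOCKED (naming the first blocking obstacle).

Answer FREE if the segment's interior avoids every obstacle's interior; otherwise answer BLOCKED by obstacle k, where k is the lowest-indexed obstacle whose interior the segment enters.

Obstacle 1 [(14,0) (23,10) (14,11)]:
  edge (14,0)–(23,10): crosses AB
  edge (23,10)–(14,11): crosses AB
  edge (14,11)–(14,0): clear
  → BLOCKED
Obstacle 2 [(0,14) (11,14) (8,24) (1,24)]:
  edge (0,14)–(11,14): clear
  edge (11,14)–(8,24): clear
  edge (8,24)–(1,24): clear
  edge (1,24)–(0,14): clear
  midpoint (31/2,17/2) outside
  → clear
Obstacle 3 [(0,3) (7,0) (11,8) (2,9)]:
  edge (0,3)–(7,0): clear
  edge (7,0)–(11,8): clear
  edge (11,8)–(2,9): clear
  edge (2,9)–(0,3): clear
  midpoint (31/2,17/2) outside
  → clear

BLOCKED by obstacle 1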